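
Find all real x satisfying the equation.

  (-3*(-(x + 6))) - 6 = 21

Step 1. [(-3*(-(x + 6))) - 6 = 21] 6 comes off first (add 6). So sub: -3*(-(x + 6)) = 27.
Step 2. [-3*(-(x + 6)) = 27] leading coefficient -3: divide by -3. So div: -(x + 6) = -9.
Step 3. [-(x + 6) = -9] leading − — multiply by −1. So neg: x + 6 = 9.
Step 4. [x + 6 = 9] the outer +6 inverts by subtracting 6 ⇒ sub: x = 3.

Answer: x ∈ {3}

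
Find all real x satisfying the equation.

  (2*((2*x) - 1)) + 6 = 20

Step 1. [(2*((2*x) - 1)) + 6 = 20] +6 is outermost — subtract 6 both sides, so sub: 2*((2*x) - 1) = 14.
Step 2. [2*((2*x) - 1) = 14] divide by the outer 2, so div: (2*x) - 1 = 7.
Step 3. [(2*x) - 1 = 7] peel the -1: add 1 from each side. So sub: 2*x = 8.
Step 4. [2*x = 8] LHS = 2·(…); ÷2 both sides, so div: x = 4.

Answer: x ∈ {4}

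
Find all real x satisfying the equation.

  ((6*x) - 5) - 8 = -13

Step 1. [((6*x) - 5) - 8 = -13] peel the -8: add 8 from each side ⇒ sub: (6*x) - 5 = -5.
Step 2. [(6*x) - 5 = -5] -5 is outermost — add 5 both sides. So sub: 6*x = 0.
Step 3. [6*x = 0] divide by the outer 6, so div: x = 0.

Answer: x ∈ {0}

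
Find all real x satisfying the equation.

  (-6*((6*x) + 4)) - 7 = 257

Step 1. [(-6*((6*x) + 4)) - 7 = 257] add 7: x sits inside (… - 7). So sub: -6*((6*x) + 4) = 264.
Step 2. [-6*((6*x) + 4) = 264] -6·(inner) — divide through by -6. So div: (6*x) + 4 = -44.
Step 3. [(6*x) + 4 = -44] the outer +4 inverts by subtracting 4, so sub: 6*x = -48.
Step 4. [6*x = -48] leading coefficient 6: divide by 6 ⇒ div: x = -8.

Answer: x ∈ {-8}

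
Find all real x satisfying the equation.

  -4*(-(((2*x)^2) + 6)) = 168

Step 1. [-4*(-(((2*x)^2) + 6)) = 168] -4 out front; divide by -4 ⇒ div: -(((2*x)^2) + 6) = -42.
Step 2. [-(((2*x)^2) + 6) = -42] leading − — multiply by −1. So neg: ((2*x)^2) + 6 = 42.
Step 3. [((2*x)^2) + 6 = 42] peel the +6: subtract 6 from each side, so sub: (2*x)^2 = 36.
Step 4. [(2*x)^2 = 36] LHS squared, RHS 36 ≥ 0: apply √ (±). So sqrt: 2*x = 6 or -6.
Step 5. [2*x = 6 or -6] leading coefficient 2: divide by 2. So div: x = 3 or -3.

Answer: x ∈ {-3, 3}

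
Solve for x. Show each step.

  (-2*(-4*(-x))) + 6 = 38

Step 1. [(-2*(-4*(-x))) + 6 = 38] -2 | LHS and -2 | 38: pull -2 out. So factor: (-4*(-x)) - 3 = -19.
Step 2. [(-4*(-x)) - 3 = -19] the outer -3 inverts by adding 3, so sub: -4*(-x) = -16.
Step 3. [-4*(-x) = -16] -4·(inner) — divide through by -4 ⇒ div: -x = 4.
Step 4. [-x = 4] leading − — multiply by −1, so neg: x = -4.

Answer: x ∈ {-4}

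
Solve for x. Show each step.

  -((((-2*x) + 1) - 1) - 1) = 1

Step 1. [-((((-2*x) + 1) - 1) - 1) = 1] leading − — multiply by −1 ⇒ neg: (((-2*x) + 1) - 1) - 1 = -1.
Step 2. [(((-2*x) + 1) - 1) - 1 = -1] peel the -1: add 1 from each side. So sub: ((-2*x) + 1) - 1 = 0.
Step 3. [((-2*x) + 1) - 1 = 0] the outer -1 inverts by adding 1. So sub: (-2*x) + 1 = 1.
Step 4. [(-2*x) + 1 = 1] peel the +1: subtract 1 from each side, so sub: -2*x = 0.
Step 5. [-2*x = 0] -2 out front; divide by -2, so div: x = 0.

Answer: x ∈ {0}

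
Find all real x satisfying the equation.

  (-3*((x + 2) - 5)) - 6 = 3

Step 1. [(-3*((x + 2) - 5)) - 6 = 3] add 6: x sits inside (… - 6). So sub: -3*((x + 2) - 5) = 9.
Step 2. [-3*((x + 2) - 5) = 9] LHS = -3·(…); ÷-3 both sides, so div: (x + 2) - 5 = -3.
Step 3. [(x + 2) - 5 = -3] -5 is outermost — add 5 both sides, so sub: x + 2 = 2.
Step 4. [x + 2 = 2] +2 is outermost — subtract 2 both sides ⇒ sub: x = 0.

Answer: x ∈ {0}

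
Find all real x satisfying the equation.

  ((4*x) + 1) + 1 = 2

Step 1. [((4*x) + 1) + 1 = 2] +1 is outermost — subtract 1 both sides ⇒ sub: (4*x) + 1 = 1.
Step 2. [(4*x) + 1 = 1] the outer +1 inverts by subtracting 1. So sub: 4*x = 0.
Step 3. [4*x = 0] 4 out front; divide by 4. So div: x = 0.

Answer: x ∈ {0}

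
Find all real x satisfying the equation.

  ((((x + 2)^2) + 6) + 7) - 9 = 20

Step 1. [((((x + 2)^2) + 6) + 7) - 9 = 20] 9 comes off first (add 9) ⇒ sub: (((x + 2)^2) + 6) + 7 = 29.
Step 2. [(((x + 2)^2) + 6) + 7 = 29] subtract 7: x sits inside (… + 7) ⇒ sub: ((x + 2)^2) + 6 = 22.
Step 3. [((x + 2)^2) + 6 = 22] +6 is outermost — subtract 6 both sides, so sub: (x + 2)^2 = 16.
Step 4. [(x + 2)^2 = 16] √ both sides: 16 ≥ 0 gives two branches. So sqrt: x + 2 = 4 or -4.
Step 5. [x + 2 = 4 or -4] +2 is outermost — subtract 2 both sides ⇒ sub: x = 2 or -6.

Answer: x ∈ {-6, 2}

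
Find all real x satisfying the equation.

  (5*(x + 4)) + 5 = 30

Step 1. [(5*(x + 4)) + 5 = 30] common factor 5 (LHS and 30) — divide through ⇒ factor: (x + 4) + 1 = 6.
Step 2. [(x + 4) + 1 = 6] peel the +1: subtract 1 from each side ⇒ sub: x + 4 = 5.
Step 3. [x + 4 = 5] the outer +4 inverts by subtracting 4 ⇒ sub: x = 1.

Answer: x ∈ {1}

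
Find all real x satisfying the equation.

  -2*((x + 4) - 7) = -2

Step 1. [-2*((x + 4) - 7) = -2] -2 out front; divide by -2, so div: (x + 4) - 7 = 1.
Step 2. [(x + 4) - 7 = 1] 7 comes off first (add 7). So sub: x + 4 = 8.
Step 3. [x + 4 = 8] peel the +4: subtract 4 from each side. So sub: x = 4.

Answer: x ∈ {4}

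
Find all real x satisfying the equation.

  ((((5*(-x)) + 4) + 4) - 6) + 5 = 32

Step 1. [((((5*(-x)) + 4) + 4) - 6) + 5 = 32] 5 comes off first (subtract 5), so sub: (((5*(-x)) + 4) + 4) - 6 = 27.
Step 2. [(((5*(-x)) + 4) + 4) - 6 = 27] add 6: x sits inside (… - 6). So sub: ((5*(-x)) + 4) + 4 = 33.
Step 3. [((5*(-x)) + 4) + 4 = 33] +4 is outermost — subtract 4 both sides, so sub: (5*(-x)) + 4 = 29.
Step 4. [(5*(-x)) + 4 = 29] peel the +4: subtract 4 from each side ⇒ sub: 5*(-x) = 25.
Step 5. [5*(-x) = 25] leading coefficient 5: divide by 5 ⇒ div: -x = 5.
Step 6. [-x = 5] LHS negated; negate both sides. So neg: x = -5.

Answer: x ∈ {-5}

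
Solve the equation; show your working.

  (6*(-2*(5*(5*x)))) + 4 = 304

Step 1. [(6*(-2*(5*(5*x)))) + 4 = 304] peel the +4: subtract 4 from each side, so sub: 6*(-2*(5*(5*x))) = 300.
Step 2. [6*(-2*(5*(5*x))) = 300] leading coefficient 6: divide by 6, so div: -2*(5*(5*x)) = 50.
Step 3. [-2*(5*(5*x)) = 50] -2·(inner) — divide through by -2. So div: 5*(5*x) = -25.
Step 4. [5*(5*x) = -25] LHS = 5·(…); ÷5 both sides, so div: 5*x = -5.
Step 5. [5*x = -5] 5 out front; divide by 5, so div: x = -1.

Answer: x ∈ {-1}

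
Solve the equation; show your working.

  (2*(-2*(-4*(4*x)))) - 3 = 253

Step 1. [(2*(-2*(-4*(4*x)))) - 3 = 253] 3 comes off first (add 3). So sub: 2*(-2*(-4*(4*x))) = 256.
Step 2. [2*(-2*(-4*(4*x))) = 256] 2 out front; divide by 2, so div: -2*(-4*(4*x)) = 128.
Step 3. [-2*(-4*(4*x)) = 128] leading coefficient -2: divide by -2, so div: -4*(4*x) = -64.
Step 4. [-4*(4*x) = -64] leading coefficient -4: divide by -4 ⇒ div: 4*x = 16.
Step 5. [4*x = 16] LHS = 4·(…); ÷4 both sides, so div: x = 4.

Answer: x ∈ {4}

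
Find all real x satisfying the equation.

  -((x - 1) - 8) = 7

Step 1. [-((x - 1) - 8) = 7] LHS negated; negate both sides. So neg: (x - 1) - 8 = -7.
Step 2. [(x - 1) - 8 = -7] peel the -8: add 8 from each side ⇒ sub: x - 1 = 1.
Step 3. [x - 1 = 1] 1 comes off first (add 1), so sub: x = 2.

Answer: x ∈ {2}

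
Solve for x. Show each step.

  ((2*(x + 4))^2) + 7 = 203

Step 1. [((2*(x + 4))^2) + 7 = 203] peel the +7: subtract 7 from each side, so sub: (2*(x + 4))^2 = 196.
Step 2. [(2*(x + 4))^2 = 196] LHS squared, RHS 196 ≥ 0: apply √ (±). So sqrt: 2*(x + 4) = 14 or -14.
Step 3. [2*(x + 4) = 14 or -14] 2 out front; divide by 2 ⇒ div: x + 4 = 7 or -7.
Step 4. [x + 4 = 7 or -7] subtract 4: x sits inside (… + 4), so sub: x = 3 or -11.

Answer: x ∈ {-11, 3}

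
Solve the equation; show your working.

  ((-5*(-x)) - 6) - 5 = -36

Step 1. [((-5*(-x)) - 6) - 5 = -36] peel the -5: add 5 from each side, so sub: (-5*(-x)) - 6 = -31.
Step 2. [(-5*(-x)) - 6 = -31] add 6: x sits inside (… - 6) ⇒ sub: -5*(-x) = -25.
Step 3. [-5*(-x) = -25] LHS = -5·(…); ÷-5 both sides, so div: -x = 5.
Step 4. [-x = 5] LHS negated; negate both sides, so neg: x = -5.

Answer: x ∈ {-5}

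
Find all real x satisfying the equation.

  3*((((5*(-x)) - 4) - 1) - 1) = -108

Step 1. [3*((((5*(-x)) - 4) - 1) - 1) = -108] divide by the outer 3 ⇒ div: (((5*(-x)) - 4) - 1) - 1 = -36.
Step 2. [(((5*(-x)) - 4) - 1) - 1 = -36] peel the -1: add 1 from each side. So sub: ((5*(-x)) - 4) - 1 = -35.
Step 3. [((5*(-x)) - 4) - 1 = -35] add 1: x sits inside (… - 1) ⇒ sub: (5*(-x)) - 4 = -34.
Step 4. [(5*(-x)) - 4 = -34] peel the -4: add 4 from each side, so sub: 5*(-x) = -30.
Step 5. [5*(-x) = -30] LHS = 5·(…); ÷5 both sides. So div: -x = -6.
Step 6. [-x = -6] LHS negated; negate both sides, so neg: x = 6.

Answer: x ∈ {6}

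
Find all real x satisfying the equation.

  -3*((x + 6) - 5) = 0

Step 1. [-3*((x + 6) - 5) = 0] leading coefficient -3: divide by -3 ⇒ div: (x + 6) - 5 = 0.
Step 2. [(x + 6) - 5 = 0] add 5: x sits inside (… - 5), so sub: x + 6 = 5.
Step 3. [x + 6 = 5] the outer +6 inverts by subtracting 6 ⇒ sub: x = -1.

Answer: x ∈ {-1}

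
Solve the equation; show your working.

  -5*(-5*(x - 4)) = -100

Step 1. [-5*(-5*(x - 4)) = -100] leading coefficient -5: divide by -5 ⇒ div: -5*(x - 4) = 20.
Step 2. [-5*(x - 4) = 20] divide by the outer -5 ⇒ div: x - 4 = -4.
Step 3. [x - 4 = -4] -4 is outermost — add 4 both sides. So sub: x = 0.

Answer: x ∈ {0}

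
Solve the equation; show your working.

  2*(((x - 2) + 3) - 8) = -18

Step 1. [2*(((x - 2) + 3) - 8) = -18] 2·(inner) — divide through by 2, so div: ((x - 2) + 3) - 8 = -9.
Step 2. [((x - 2) + 3) - 8 = -9] peel the -8: add 8 from each side ⇒ sub: (x - 2) + 3 = -1.
Step 3. [(x - 2) + 3 = -1] subtract 3: x sits inside (… + 3). So sub: x - 2 = -4.
Step 4. [x - 2 = -4] -2 is outermost — add 2 both sides. So sub: x = -2.

Answer: x ∈ {-2}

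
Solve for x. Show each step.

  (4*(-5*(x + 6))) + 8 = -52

Step 1. [(4*(-5*(x + 6))) + 8 = -52] the outer +8 inverts by subtracting 8, so sub: 4*(-5*(x + 6)) = -60.
Step 2. [4*(-5*(x + 6)) = -60] LHS = 4·(…); ÷4 both sides, so div: -5*(x + 6) = -15.
Step 3. [-5*(x + 6) = -15] LHS = -5·(…); ÷-5 both sides ⇒ div: x + 6 = 3.
Step 4. [x + 6 = 3] 6 comes off first (subtract 6), so sub: x = -3.

Answer: x ∈ {-3}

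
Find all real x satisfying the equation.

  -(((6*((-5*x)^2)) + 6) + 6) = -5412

Step 1. [-(((6*((-5*x)^2)) + 6) + 6) = -5412] leading − — multiply by −1, so neg: ((6*((-5*x)^2)) + 6) + 6 = 5412.
Step 2. [((6*((-5*x)^2)) + 6) + 6 = 5412] 6 comes off first (subtract 6), so sub: (6*((-5*x)^2)) + 6 = 5406.
Step 3. [(6*((-5*x)^2)) + 6 = 5406] subtract 6: x sits inside (… + 6), so sub: 6*((-5*x)^2) = 5400.
Step 4. [6*((-5*x)^2) = 5400] LHS = 6·(…); ÷6 both sides ⇒ div: (-5*x)^2 = 900.
Step 5. [(-5*x)^2 = 900] 900 ≥ 0, LHS is (·)² — take ±√. So sqrt: -5*x = 30 or -30.
Step 6. [-5*x = 30 or -30] -5 out front; divide by -5, so div: x = -6 or 6.

Answer: x ∈ {-6, 6}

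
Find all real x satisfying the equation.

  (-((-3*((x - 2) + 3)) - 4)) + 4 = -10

Step 1. [(-((-3*((x - 2) + 3)) - 4)) + 4 = -10] 4 comes off first (subtract 4), so sub: -((-3*((x - 2) + 3)) - 4) = -14.
Step 2. [-((-3*((x - 2) + 3)) - 4) = -14] leading − — multiply by −1 ⇒ neg: (-3*((x - 2) + 3)) - 4 = 14.
Step 3. [(-3*((x - 2) + 3)) - 4 = 14] add 4: x sits inside (… - 4). So sub: -3*((x - 2) + 3) = 18.
Step 4. [-3*((x - 2) + 3) = 18] -3·(inner) — divide through by -3. So div: (x - 2) + 3 = -6.
Step 5. [(x - 2) + 3 = -6] the outer +3 inverts by subtracting 3. So sub: x - 2 = -9.
Step 6. [x - 2 = -9] 2 comes off first (add 2) ⇒ sub: x = -7.

Answer: x ∈ {-7}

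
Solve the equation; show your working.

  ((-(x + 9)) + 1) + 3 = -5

Step 1. [((-(x + 9)) + 1) + 3 = -5] the outer +3 inverts by subtracting 3 ⇒ sub: (-(x + 9)) + 1 = -8.
Step 2. [(-(x + 9)) + 1 = -8] subtract 1: x sits inside (… + 1), so sub: -(x + 9) = -9.
Step 3. [-(x + 9) = -9] flip signs both sides, so neg: x + 9 = 9.
Step 4. [x + 9 = 9] 9 comes off first (subtract 9). So sub: x = 0.

Answer: x ∈ {0}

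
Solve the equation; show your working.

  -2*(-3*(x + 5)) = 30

Step 1. [-2*(-3*(x + 5)) = 30] -2·(inner) — divide through by -2 ⇒ div: -3*(x + 5) = -15.
Step 2. [-3*(x + 5) = -15] -3 out front; divide by -3 ⇒ div: x + 5 = 5.
Step 3. [x + 5 = 5] 5 comes off first (subtract 5), so sub: x = 0.

Answer: x ∈ {0}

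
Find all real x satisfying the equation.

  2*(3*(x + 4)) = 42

Step 1. [2*(3*(x + 4)) = 42] 2 out front; divide by 2. So div: 3*(x + 4) = 21.
Step 2. [3*(x + 4) = 21] 3·(inner) — divide through by 3, so div: x + 4 = 7.
Step 3. [x + 4 = 7] subtract 4: x sits inside (… + 4) ⇒ sub: x = 3.

Answer: x ∈ {3}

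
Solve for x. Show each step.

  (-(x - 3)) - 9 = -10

Step 1. [(-(x - 3)) - 9 = -10] peel the -9: add 9 from each side, so sub: -(x - 3) = -1.
Step 2. [-(x - 3) = -1] flip signs both sides ⇒ neg: x - 3 = 1.
Step 3. [x - 3 = 1] 3 comes off first (add 3), so sub: x = 4.

Answer: x ∈ {4}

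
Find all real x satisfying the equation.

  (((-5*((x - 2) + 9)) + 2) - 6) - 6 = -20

Step 1. [(((-5*((x - 2) + 9)) + 2) - 6) - 6 = -20] 6 comes off first (add 6), so sub: ((-5*((x - 2) + 9)) + 2) - 6 = -14.
Step 2. [((-5*((x - 2) + 9)) + 2) - 6 = -14] -6 is outermost — add 6 both sides ⇒ sub: (-5*((x - 2) + 9)) + 2 = -8.
Step 3. [(-5*((x - 2) + 9)) + 2 = -8] peel the +2: subtract 2 from each side. So sub: -5*((x - 2) + 9) = -10.
Step 4. [-5*((x - 2) + 9) = -10] -5 out front; divide by -5. So div: (x - 2) + 9 = 2.
Step 5. [(x - 2) + 9 = 2] subtract 9: x sits inside (… + 9) ⇒ sub: x - 2 = -7.
Step 6. [x - 2 = -7] -2 is outermost — add 2 both sides. So sub: x = -5.

Answer: x ∈ {-5}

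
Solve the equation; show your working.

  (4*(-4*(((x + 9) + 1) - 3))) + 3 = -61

Step 1. [(4*(-4*(((x + 9) + 1) - 3))) + 3 = -61] peel the +3: subtract 3 from each side. So sub: 4*(-4*(((x + 9) + 1) - 3)) = -64.
Step 2. [4*(-4*(((x + 9) + 1) - 3)) = -64] leading coefficient 4: divide by 4, so div: -4*(((x + 9) + 1) - 3) = -16.
Step 3. [-4*(((x + 9) + 1) - 3) = -16] leading coefficient -4: divide by -4. So div: ((x + 9) + 1) - 3 = 4.
Step 4. [((x + 9) + 1) - 3 = 4] add 3: x sits inside (… - 3), so sub: (x + 9) + 1 = 7.
Step 5. [(x + 9) + 1 = 7] subtract 1: x sits inside (… + 1) ⇒ sub: x + 9 = 6.
Step 6. [x + 9 = 6] the outer +9 inverts by subtracting 9, so sub: x = -3.

Answer: x ∈ {-3}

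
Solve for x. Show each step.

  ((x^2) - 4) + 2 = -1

Step 1. [((x^2) - 4) + 2 = -1] +2 is outermost — subtract 2 both sides ⇒ sub: (x^2) - 4 = -3.
Step 2. [(x^2) - 4 = -3] 4 comes off first (add 4). So sub: x^2 = 1.
Step 3. [x^2 = 1] √ both sides: 1 ≥ 0 gives two branches, so sqrt: x = 1 or -1.

Answer: x ∈ {-1, 1}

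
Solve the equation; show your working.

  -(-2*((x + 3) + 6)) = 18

Step 1. [-(-2*((x + 3) + 6)) = 18] leading − — multiply by −1. So neg: -2*((x + 3) + 6) = -18.
Step 2. [-2*((x + 3) + 6) = -18] LHS = -2·(…); ÷-2 both sides. So div: (x + 3) + 6 = 9.
Step 3. [(x + 3) + 6 = 9] the outer +6 inverts by subtracting 6. So sub: x + 3 = 3.
Step 4. [x + 3 = 3] subtract 3: x sits inside (… + 3) ⇒ sub: x = 0.

Answer: x ∈ {0}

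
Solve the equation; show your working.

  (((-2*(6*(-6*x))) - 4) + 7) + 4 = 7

Step 1. [(((-2*(6*(-6*x))) - 4) + 7) + 4 = 7] 4 comes off first (subtract 4) ⇒ sub: ((-2*(6*(-6*x))) - 4) + 7 = 3.
Step 2. [((-2*(6*(-6*x))) - 4) + 7 = 3] +7 is outermost — subtract 7 both sides ⇒ sub: (-2*(6*(-6*x))) - 4 = -4.
Step 3. [(-2*(6*(-6*x))) - 4 = -4] common factor -2 (LHS and -4) — divide through, so factor: (6*(-6*x)) + 2 = 2.
Step 4. [(6*(-6*x)) + 2 = 2] peel the +2: subtract 2 from each side, so sub: 6*(-6*x) = 0.
Step 5. [6*(-6*x) = 0] 6 out front; divide by 6, so div: -6*x = 0.
Step 6. [-6*x = 0] divide by the outer -6, so div: x = 0.

Answer: x ∈ {0}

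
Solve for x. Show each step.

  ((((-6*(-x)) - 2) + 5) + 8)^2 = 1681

Step 1. [((((-6*(-x)) - 2) + 5) + 8)^2 = 1681] LHS squared, RHS 1681 ≥ 0: apply √ (±) ⇒ sqrt: (((-6*(-x)) - 2) + 5) + 8 = 41 or -41.
Step 2. [(((-6*(-x)) - 2) + 5) + 8 = 41 or -41] the outer +8 inverts by subtracting 8. So sub: ((-6*(-x)) - 2) + 5 = 33 or -49.
Step 3. [((-6*(-x)) - 2) + 5 = 33 or -49] +5 is outermost — subtract 5 both sides. So sub: (-6*(-x)) - 2 = 28 or -54.
Step 4. [(-6*(-x)) - 2 = 28 or -54] the outer -2 inverts by adding 2, so sub: -6*(-x) = 30 or -52.
Step 5. [-6*(-x) = 30 or -52] leading coefficient -6: divide by -6. So div: -x = -5 or 26/3.
Step 6. [-x = -5 or 26/3] leading − — multiply by −1. So neg: x = 5 or -26/3.

Answer: x ∈ {-26/3, 5}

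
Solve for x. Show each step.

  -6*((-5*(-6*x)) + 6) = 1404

Step 1. [-6*((-5*(-6*x)) + 6) = 1404] -6 out front; divide by -6 ⇒ div: (-5*(-6*x)) + 6 = -234.
Step 2. [(-5*(-6*x)) + 6 = -234] subtract 6: x sits inside (… + 6). So sub: -5*(-6*x) = -240.
Step 3. [-5*(-6*x) = -240] LHS = -5·(…); ÷-5 both sides. So div: -6*x = 48.
Step 4. [-6*x = 48] leading coefficient -6: divide by -6. So div: x = -8.

Answer: x ∈ {-8}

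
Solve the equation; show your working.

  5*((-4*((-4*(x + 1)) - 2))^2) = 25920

Step 1. [5*((-4*((-4*(x + 1)) - 2))^2) = 25920] 5·(inner) — divide through by 5 ⇒ div: (-4*((-4*(x + 1)) - 2))^2 = 5184.
Step 2. [(-4*((-4*(x + 1)) - 2))^2 = 5184] √ both sides: 5184 ≥ 0 gives two branches ⇒ sqrt: -4*((-4*(x + 1)) - 2) = 72 or -72.
Step 3. [-4*((-4*(x + 1)) - 2) = 72 or -72] divide by the outer -4 ⇒ div: (-4*(x + 1)) - 2 = -18 or 18.
Step 4. [(-4*(x + 1)) - 2 = -18 or 18] -2 is outermost — add 2 both sides, so sub: -4*(x + 1) = -16 or 20.
Step 5. [-4*(x + 1) = -16 or 20] divide by the outer -4, so div: x + 1 = 4 or -5.
Step 6. [x + 1 = 4 or -5] subtract 1: x sits inside (… + 1), so sub: x = 3 or -6.

Answer: x ∈ {-6, 3}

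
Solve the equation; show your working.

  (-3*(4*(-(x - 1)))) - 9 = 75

Step 1. [(-3*(4*(-(x - 1)))) - 9 = 75] peel the -9: add 9 from each side ⇒ sub: -3*(4*(-(x - 1))) = 84.
Step 2. [-3*(4*(-(x - 1))) = 84] leading coefficient -3: divide by -3, so div: 4*(-(x - 1)) = -28.
Step 3. [4*(-(x - 1)) = -28] LHS = 4·(…); ÷4 both sides. So div: -(x - 1) = -7.
Step 4. [-(x - 1) = -7] flip signs both sides. So neg: x - 1 = 7.
Step 5. [x - 1 = 7] -1 is outermost — add 1 both sides ⇒ sub: x = 8.

Answer: x ∈ {8}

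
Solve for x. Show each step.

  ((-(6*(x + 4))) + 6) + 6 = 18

Step 1. [((-(6*(x + 4))) + 6) + 6 = 18] the outer +6 inverts by subtracting 6, so sub: (-(6*(x + 4))) + 6 = 12.
Step 2. [(-(6*(x + 4))) + 6 = 12] +6 is outermost — subtract 6 both sides ⇒ sub: -(6*(x + 4)) = 6.
Step 3. [-(6*(x + 4)) = 6] flip signs both sides. So neg: 6*(x + 4) = -6.
Step 4. [6*(x + 4) = -6] leading coefficient 6: divide by 6. So div: x + 4 = -1.
Step 5. [x + 4 = -1] subtract 4: x sits inside (… + 4). So sub: x = -5.

Answer: x ∈ {-5}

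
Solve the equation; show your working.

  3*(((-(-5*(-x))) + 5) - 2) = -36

Step 1. [3*(((-(-5*(-x))) + 5) - 2) = -36] divide by the outer 3. So div: ((-(-5*(-x))) + 5) - 2 = -12.
Step 2. [((-(-5*(-x))) + 5) - 2 = -12] peel the -2: add 2 from each side ⇒ sub: (-(-5*(-x))) + 5 = -10.
Step 3. [(-(-5*(-x))) + 5 = -10] +5 is outermost — subtract 5 both sides ⇒ sub: -(-5*(-x)) = -15.
Step 4. [-(-5*(-x)) = -15] flip signs both sides ⇒ neg: -5*(-x) = 15.
Step 5. [-5*(-x) = 15] -5·(inner) — divide through by -5, so div: -x = -3.
Step 6. [-x = -3] leading − — multiply by −1 ⇒ neg: x = 3.

Answer: x ∈ {3}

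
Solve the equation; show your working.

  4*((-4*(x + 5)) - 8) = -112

Step 1. [4*((-4*(x + 5)) - 8) = -112] leading coefficient 4: divide by 4, so div: (-4*(x + 5)) - 8 = -28.
Step 2. [(-4*(x + 5)) - 8 = -28] add 8: x sits inside (… - 8), so sub: -4*(x + 5) = -20.
Step 3. [-4*(x + 5) = -20] -4 out front; divide by -4. So div: x + 5 = 5.
Step 4. [x + 5 = 5] 5 comes off first (subtract 5). So sub: x = 0.

Answer: x ∈ {0}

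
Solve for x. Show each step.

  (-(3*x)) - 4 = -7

Step 1. [(-(3*x)) - 4 = -7] -4 is outermost — add 4 both sides. So sub: -(3*x) = -3.
Step 2. [-(3*x) = -3] flip signs both sides. So neg: 3*x = 3.
Step 3. [3*x = 3] leading coefficient 3: divide by 3 ⇒ div: x = 1.

Answer: x ∈ {1}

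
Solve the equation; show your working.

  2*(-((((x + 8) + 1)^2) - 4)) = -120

Step 1. [2*(-((((x + 8) + 1)^2) - 4)) = -120] leading coefficient 2: divide by 2 ⇒ div: -((((x + 8) + 1)^2) - 4) = -60.
Step 2. [-((((x + 8) + 1)^2) - 4) = -60] flip signs both sides ⇒ neg: (((x + 8) + 1)^2) - 4 = 60.
Step 3. [(((x + 8) + 1)^2) - 4 = 60] 4 comes off first (add 4), so sub: ((x + 8) + 1)^2 = 64.
Step 4. [((x + 8) + 1)^2 = 64] 64 ≥ 0, LHS is (·)² — take ±√ ⇒ sqrt: (x + 8) + 1 = 8 or -8.
Step 5. [(x + 8) + 1 = 8 or -8] subtract 1: x sits inside (… + 1) ⇒ sub: x + 8 = 7 or -9.
Step 6. [x + 8 = 7 or -9] the outer +8 inverts by subtracting 8. So sub: x = -1 or -17.

Answer: x ∈ {-17, -1}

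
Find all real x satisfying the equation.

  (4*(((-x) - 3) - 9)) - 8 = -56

Step 1. [(4*(((-x) - 3) - 9)) - 8 = -56] 4 divides every term; factor it out, so factor: (((-x) - 3) - 9) - 2 = -14.
Step 2. [(((-x) - 3) - 9) - 2 = -14] 2 comes off first (add 2) ⇒ sub: ((-x) - 3) - 9 = -12.
Step 3. [((-x) - 3) - 9 = -12] add 9: x sits inside (… - 9), so sub: (-x) - 3 = -3.
Step 4. [(-x) - 3 = -3] 3 comes off first (add 3) ⇒ sub: -x = 0.
Step 5. [-x = 0] leading − — multiply by −1 ⇒ neg: x = 0.

Answer: x ∈ {0}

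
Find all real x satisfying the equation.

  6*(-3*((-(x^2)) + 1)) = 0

Step 1. [6*(-3*((-(x^2)) + 1)) = 0] divide by the outer 6 ⇒ div: -3*((-(x^2)) + 1) = 0.
Step 2. [-3*((-(x^2)) + 1) = 0] -3 out front; divide by -3 ⇒ div: (-(x^2)) + 1 = 0.
Step 3. [(-(x^2)) + 1 = 0] the outer +1 inverts by subtracting 1, so sub: -(x^2) = -1.
Step 4. [-(x^2) = -1] leading − — multiply by −1, so neg: x^2 = 1.
Step 5. [x^2 = 1] √ both sides: 1 ≥ 0 gives two branches. So sqrt: x = 1 or -1.

Answer: x ∈ {-1, 1}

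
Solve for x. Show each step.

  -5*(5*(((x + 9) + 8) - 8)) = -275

Step 1. [-5*(5*(((x + 9) + 8) - 8)) = -275] -5 out front; divide by -5, so div: 5*(((x + 9) + 8) - 8) = 55.
Step 2. [5*(((x + 9) + 8) - 8) = 55] divide by the outer 5, so div: ((x + 9) + 8) - 8 = 11.
Step 3. [((x + 9) + 8) - 8 = 11] 8 comes off first (add 8) ⇒ sub: (x + 9) + 8 = 19.
Step 4. [(x + 9) + 8 = 19] subtract 8: x sits inside (… + 8) ⇒ sub: x + 9 = 11.
Step 5. [x + 9 = 11] peel the +9: subtract 9 from each side ⇒ sub: x = 2.

Answer: x ∈ {2}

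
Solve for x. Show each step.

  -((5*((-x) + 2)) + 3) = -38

Step 1. [-((5*((-x) + 2)) + 3) = -38] leading − — multiply by −1 ⇒ neg: (5*((-x) + 2)) + 3 = 38.
Step 2. [(5*((-x) + 2)) + 3 = 38] subtract 3: x sits inside (… + 3). So sub: 5*((-x) + 2) = 35.
Step 3. [5*((-x) + 2) = 35] leading coefficient 5: divide by 5 ⇒ div: (-x) + 2 = 7.
Step 4. [(-x) + 2 = 7] the outer +2 inverts by subtracting 2. So sub: -x = 5.
Step 5. [-x = 5] LHS negated; negate both sides, so neg: x = -5.

Answer: x ∈ {-5}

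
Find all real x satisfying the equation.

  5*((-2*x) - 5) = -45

Step 1. [5*((-2*x) - 5) = -45] divide by the outer 5. So div: (-2*x) - 5 = -9.
Step 2. [(-2*x) - 5 = -9] add 5: x sits inside (… - 5) ⇒ sub: -2*x = -4.
Step 3. [-2*x = -4] leading coefficient -2: divide by -2, so div: x = 2.

Answer: x ∈ {2}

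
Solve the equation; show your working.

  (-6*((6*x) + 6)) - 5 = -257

Step 1. [(-6*((6*x) + 6)) - 5 = -257] peel the -5: add 5 from each side, so sub: -6*((6*x) + 6) = -252.
Step 2. [-6*((6*x) + 6) = -252] -6·(inner) — divide through by -6. So div: (6*x) + 6 = 42.
Step 3. [(6*x) + 6 = 42] 6 | LHS and 6 | 42: pull 6 out, so factor: x + 1 = 7.
Step 4. [x + 1 = 7] +1 is outermost — subtract 1 both sides ⇒ sub: x = 6.

Answer: x ∈ {6}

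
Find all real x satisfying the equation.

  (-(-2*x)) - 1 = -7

Step 1. [(-(-2*x)) - 1 = -7] -1 is outermost — add 1 both sides. So sub: -(-2*x) = -6.
Step 2. [-(-2*x) = -6] leading − — multiply by −1, so neg: -2*x = 6.
Step 3. [-2*x = 6] -2·(inner) — divide through by -2, so div: x = -3.

Answer: x ∈ {-3}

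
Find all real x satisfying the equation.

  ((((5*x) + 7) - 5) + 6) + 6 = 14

Step 1. [((((5*x) + 7) - 5) + 6) + 6 = 14] 6 comes off first (subtract 6). So sub: (((5*x) + 7) - 5) + 6 = 8.
Step 2. [(((5*x) + 7) - 5) + 6 = 8] peel the +6: subtract 6 from each side. So sub: ((5*x) + 7) - 5 = 2.
Step 3. [((5*x) + 7) - 5 = 2] -5 is outermost — add 5 both sides ⇒ sub: (5*x) + 7 = 7.
Step 4. [(5*x) + 7 = 7] 7 comes off first (subtract 7), so sub: 5*x = 0.
Step 5. [5*x = 0] 5·(inner) — divide through by 5. So div: x = 0.

Answer: x ∈ {0}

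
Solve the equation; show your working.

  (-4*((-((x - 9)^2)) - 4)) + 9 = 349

Step 1. [(-4*((-((x - 9)^2)) - 4)) + 9 = 349] the outer +9 inverts by subtracting 9, so sub: -4*((-((x - 9)^2)) - 4) = 340.
Step 2. [-4*((-((x - 9)^2)) - 4) = 340] LHS = -4·(…); ÷-4 both sides. So div: (-((x - 9)^2)) - 4 = -85.
Step 3. [(-((x - 9)^2)) - 4 = -85] 4 comes off first (add 4), so sub: -((x - 9)^2) = -81.
Step 4. [-((x - 9)^2) = -81] flip signs both sides, so neg: (x - 9)^2 = 81.
Step 5. [(x - 9)^2 = 81] 81 ≥ 0, LHS is (·)² — take ±√, so sqrt: x - 9 = 9 or -9.
Step 6. [x - 9 = 9 or -9] peel the -9: add 9 from each side, so sub: x = 18 or 0.

Answer: x ∈ {0, 18}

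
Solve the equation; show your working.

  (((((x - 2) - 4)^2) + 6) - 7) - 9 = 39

Step 1. [(((((x - 2) - 4)^2) + 6) - 7) - 9 = 39] peel the -9: add 9 from each side ⇒ sub: ((((x - 2) - 4)^2) + 6) - 7 = 48.
Step 2. [((((x - 2) - 4)^2) + 6) - 7 = 48] -7 is outermost — add 7 both sides. So sub: (((x - 2) - 4)^2) + 6 = 55.
Step 3. [(((x - 2) - 4)^2) + 6 = 55] 6 comes off first (subtract 6). So sub: ((x - 2) - 4)^2 = 49.
Step 4. [((x - 2) - 4)^2 = 49] LHS squared, RHS 49 ≥ 0: apply √ (±) ⇒ sqrt: (x - 2) - 4 = 7 or -7.
Step 5. [(x - 2) - 4 = 7 or -7] add 4: x sits inside (… - 4), so sub: x - 2 = 11 or -3.
Step 6. [x - 2 = 11 or -3] add 2: x sits inside (… - 2), so sub: x = 13 or -1.

Answer: x ∈ {-1, 13}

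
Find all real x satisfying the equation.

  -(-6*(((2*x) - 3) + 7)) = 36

Step 1. [-(-6*(((2*x) - 3) + 7)) = 36] LHS negated; negate both sides ⇒ neg: -6*(((2*x) - 3) + 7) = -36.
Step 2. [-6*(((2*x) - 3) + 7) = -36] -6·(inner) — divide through by -6. So div: ((2*x) - 3) + 7 = 6.
Step 3. [((2*x) - 3) + 7 = 6] the outer +7 inverts by subtracting 7 ⇒ sub: (2*x) - 3 = -1.
Step 4. [(2*x) - 3 = -1] the outer -3 inverts by adding 3 ⇒ sub: 2*x = 2.
Step 5. [2*x = 2] 2·(inner) — divide through by 2, so div: x = 1.

Answer: x ∈ {1}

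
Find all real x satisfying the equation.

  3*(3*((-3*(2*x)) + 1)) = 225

Step 1. [3*(3*((-3*(2*x)) + 1)) = 225] 3·(inner) — divide through by 3. So div: 3*((-3*(2*x)) + 1) = 75.
Step 2. [3*((-3*(2*x)) + 1) = 75] 3·(inner) — divide through by 3, so div: (-3*(2*x)) + 1 = 25.
Step 3. [(-3*(2*x)) + 1 = 25] 1 comes off first (subtract 1), so sub: -3*(2*x) = 24.
Step 4. [-3*(2*x) = 24] leading coefficient -3: divide by -3. So div: 2*x = -8.
Step 5. [2*x = -8] LHS = 2·(…); ÷2 both sides ⇒ div: x = -4.

Answer: x ∈ {-4}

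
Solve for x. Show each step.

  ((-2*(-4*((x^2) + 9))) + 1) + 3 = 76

Step 1. [((-2*(-4*((x^2) + 9))) + 1) + 3 = 76] 3 comes off first (subtract 3) ⇒ sub: (-2*(-4*((x^2) + 9))) + 1 = 73.
Step 2. [(-2*(-4*((x^2) + 9))) + 1 = 73] +1 is outermost — subtract 1 both sides. So sub: -2*(-4*((x^2) + 9)) = 72.
Step 3. [-2*(-4*((x^2) + 9)) = 72] leading coefficient -2: divide by -2. So div: -4*((x^2) + 9) = -36.
Step 4. [-4*((x^2) + 9) = -36] LHS = -4·(…); ÷-4 both sides. So div: (x^2) + 9 = 9.
Step 5. [(x^2) + 9 = 9] 9 comes off first (subtract 9) ⇒ sub: x^2 = 0.
Step 6. [x^2 = 0] LHS squared, RHS 0 ≥ 0: apply √ (±), so sqrt: x = 0.

Answer: x ∈ {0}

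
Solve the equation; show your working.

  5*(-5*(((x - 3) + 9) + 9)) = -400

Step 1. [5*(-5*(((x - 3) + 9) + 9)) = -400] 5 out front; divide by 5 ⇒ div: -5*(((x - 3) + 9) + 9) = -80.
Step 2. [-5*(((x - 3) + 9) + 9) = -80] divide by the outer -5, so div: ((x - 3) + 9) + 9 = 16.
Step 3. [((x - 3) + 9) + 9 = 16] peel the +9: subtract 9 from each side ⇒ sub: (x - 3) + 9 = 7.
Step 4. [(x - 3) + 9 = 7] subtract 9: x sits inside (… + 9). So sub: x - 3 = -2.
Step 5. [x - 3 = -2] the outer -3 inverts by adding 3. So sub: x = 1.

Answer: x ∈ {1}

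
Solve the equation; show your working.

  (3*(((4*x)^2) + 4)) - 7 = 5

Step 1. [(3*(((4*x)^2) + 4)) - 7 = 5] -7 is outermost — add 7 both sides, so sub: 3*(((4*x)^2) + 4) = 12.
Step 2. [3*(((4*x)^2) + 4) = 12] 3 out front; divide by 3. So div: ((4*x)^2) + 4 = 4.
Step 3. [((4*x)^2) + 4 = 4] the outer +4 inverts by subtracting 4. So sub: (4*x)^2 = 0.
Step 4. [(4*x)^2 = 0] LHS squared, RHS 0 ≥ 0: apply √ (±). So sqrt: 4*x = 0.
Step 5. [4*x = 0] 4 out front; divide by 4. So div: x = 0.

Answer: x ∈ {0}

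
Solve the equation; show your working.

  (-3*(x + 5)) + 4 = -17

Step 1. [(-3*(x + 5)) + 4 = -17] peel the +4: subtract 4 from each side. So sub: -3*(x + 5) = -21.
Step 2. [-3*(x + 5) = -21] divide by the outer -3. So div: x + 5 = 7.
Step 3. [x + 5 = 7] subtract 5: x sits inside (… + 5). So sub: x = 2.

Answer: x ∈ {2}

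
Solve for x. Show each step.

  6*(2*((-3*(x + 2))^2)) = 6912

Step 1. [6*(2*((-3*(x + 2))^2)) = 6912] 6 out front; divide by 6, so div: 2*((-3*(x + 2))^2) = 1152.
Step 2. [2*((-3*(x + 2))^2) = 1152] leading coefficient 2: divide by 2. So div: (-3*(x + 2))^2 = 576.
Step 3. [(-3*(x + 2))^2 = 576] √ both sides: 576 ≥ 0 gives two branches. So sqrt: -3*(x + 2) = 24 or -24.
Step 4. [-3*(x + 2) = 24 or -24] LHS = -3·(…); ÷-3 both sides. So div: x + 2 = -8 or 8.
Step 5. [x + 2 = -8 or 8] +2 is outermost — subtract 2 both sides. So sub: x = -10 or 6.

Answer: x ∈ {-10, 6}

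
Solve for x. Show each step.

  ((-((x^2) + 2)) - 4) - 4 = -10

Step 1. [((-((x^2) + 2)) - 4) - 4 = -10] 4 comes off first (add 4). So sub: (-((x^2) + 2)) - 4 = -6.
Step 2. [(-((x^2) + 2)) - 4 = -6] the outer -4 inverts by adding 4. So sub: -((x^2) + 2) = -2.
Step 3. [-((x^2) + 2) = -2] leading − — multiply by −1. So neg: (x^2) + 2 = 2.
Step 4. [(x^2) + 2 = 2] peel the +2: subtract 2 from each side. So sub: x^2 = 0.
Step 5. [x^2 = 0] LHS squared, RHS 0 ≥ 0: apply √ (±). So sqrt: x = 0.

Answer: x ∈ {0}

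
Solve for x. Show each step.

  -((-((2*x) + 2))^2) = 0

Step 1. [-((-((2*x) + 2))^2) = 0] leading − — multiply by −1. So neg: (-((2*x) + 2))^2 = 0.
Step 2. [(-((2*x) + 2))^2 = 0] LHS squared, RHS 0 ≥ 0: apply √ (±) ⇒ sqrt: -((2*x) + 2) = 0.
Step 3. [-((2*x) + 2) = 0] leading − — multiply by −1, so neg: (2*x) + 2 = 0.
Step 4. [(2*x) + 2 = 0] common factor 2 (LHS and 0) — divide through. So factor: x + 1 = 0.
Step 5. [x + 1 = 0] peel the +1: subtract 1 from each side ⇒ sub: x = -1.

Answer: x ∈ {-1}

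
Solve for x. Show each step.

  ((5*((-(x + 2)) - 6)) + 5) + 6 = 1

Step 1. [((5*((-(x + 2)) - 6)) + 5) + 6 = 1] +6 is outermost — subtract 6 both sides ⇒ sub: (5*((-(x + 2)) - 6)) + 5 = -5.
Step 2. [(5*((-(x + 2)) - 6)) + 5 = -5] common factor 5 (LHS and -5) — divide through ⇒ factor: ((-(x + 2)) - 6) + 1 = -1.
Step 3. [((-(x + 2)) - 6) + 1 = -1] peel the +1: subtract 1 from each side, so sub: (-(x + 2)) - 6 = -2.
Step 4. [(-(x + 2)) - 6 = -2] 6 comes off first (add 6), so sub: -(x + 2) = 4.
Step 5. [-(x + 2) = 4] LHS negated; negate both sides ⇒ neg: x + 2 = -4.
Step 6. [x + 2 = -4] the outer +2 inverts by subtracting 2, so sub: x = -6.

Answer: x ∈ {-6}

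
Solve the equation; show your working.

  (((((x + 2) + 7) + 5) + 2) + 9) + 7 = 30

Step 1. [(((((x + 2) + 7) + 5) + 2) + 9) + 7 = 30] 7 comes off first (subtract 7) ⇒ sub: ((((x + 2) + 7) + 5) + 2) + 9 = 23.
Step 2. [((((x + 2) + 7) + 5) + 2) + 9 = 23] peel the +9: subtract 9 from each side ⇒ sub: (((x + 2) + 7) + 5) + 2 = 14.
Step 3. [(((x + 2) + 7) + 5) + 2 = 14] +2 is outermost — subtract 2 both sides, so sub: ((x + 2) + 7) + 5 = 12.
Step 4. [((x + 2) + 7) + 5 = 12] subtract 5: x sits inside (… + 5). So sub: (x + 2) + 7 = 7.
Step 5. [(x + 2) + 7 = 7] +7 is outermost — subtract 7 both sides ⇒ sub: x + 2 = 0.
Step 6. [x + 2 = 0] 2 comes off first (subtract 2) ⇒ sub: x = -2.

Answer: x ∈ {-2}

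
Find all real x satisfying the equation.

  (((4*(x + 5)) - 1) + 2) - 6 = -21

Step 1. [(((4*(x + 5)) - 1) + 2) - 6 = -21] 6 comes off first (add 6), so sub: ((4*(x + 5)) - 1) + 2 = -15.
Step 2. [((4*(x + 5)) - 1) + 2 = -15] subtract 2: x sits inside (… + 2). So sub: (4*(x + 5)) - 1 = -17.
Step 3. [(4*(x + 5)) - 1 = -17] the outer -1 inverts by adding 1 ⇒ sub: 4*(x + 5) = -16.
Step 4. [4*(x + 5) = -16] leading coefficient 4: divide by 4 ⇒ div: x + 5 = -4.
Step 5. [x + 5 = -4] the outer +5 inverts by subtracting 5 ⇒ sub: x = -9.

Answer: x ∈ {-9}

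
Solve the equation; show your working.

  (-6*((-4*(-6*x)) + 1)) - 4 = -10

Step 1. [(-6*((-4*(-6*x)) + 1)) - 4 = -10] the outer -4 inverts by adding 4 ⇒ sub: -6*((-4*(-6*x)) + 1) = -6.
Step 2. [-6*((-4*(-6*x)) + 1) = -6] -6 out front; divide by -6. So div: (-4*(-6*x)) + 1 = 1.
Step 3. [(-4*(-6*x)) + 1 = 1] peel the +1: subtract 1 from each side. So sub: -4*(-6*x) = 0.
Step 4. [-4*(-6*x) = 0] divide by the outer -4 ⇒ div: -6*x = 0.
Step 5. [-6*x = 0] divide by the outer -6, so div: x = 0.

Answer: x ∈ {0}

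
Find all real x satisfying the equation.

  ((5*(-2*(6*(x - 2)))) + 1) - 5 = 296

Step 1. [((5*(-2*(6*(x - 2)))) + 1) - 5 = 296] 5 comes off first (add 5), so sub: (5*(-2*(6*(x - 2)))) + 1 = 301.
Step 2. [(5*(-2*(6*(x - 2)))) + 1 = 301] the outer +1 inverts by subtracting 1 ⇒ sub: 5*(-2*(6*(x - 2))) = 300.
Step 3. [5*(-2*(6*(x - 2))) = 300] leading coefficient 5: divide by 5, so div: -2*(6*(x - 2)) = 60.
Step 4. [-2*(6*(x - 2)) = 60] -2·(inner) — divide through by -2, so div: 6*(x - 2) = -30.
Step 5. [6*(x - 2) = -30] 6·(inner) — divide through by 6. So div: x - 2 = -5.
Step 6. [x - 2 = -5] -2 is outermost — add 2 both sides, so sub: x = -3.

Answer: x ∈ {-3}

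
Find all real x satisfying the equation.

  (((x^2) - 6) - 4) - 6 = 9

Step 1. [(((x^2) - 6) - 4) - 6 = 9] 6 comes off first (add 6), so sub: ((x^2) - 6) - 4 = 15.
Step 2. [((x^2) - 6) - 4 = 15] peel the -4: add 4 from each side, so sub: (x^2) - 6 = 19.
Step 3. [(x^2) - 6 = 19] add 6: x sits inside (… - 6), so sub: x^2 = 25.
Step 4. [x^2 = 25] √ both sides: 25 ≥ 0 gives two branches, so sqrt: x = 5 or -5.

Answer: x ∈ {-5, 5}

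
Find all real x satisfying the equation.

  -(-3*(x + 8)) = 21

Step 1. [-(-3*(x + 8)) = 21] LHS negated; negate both sides. So neg: -3*(x + 8) = -21.
Step 2. [-3*(x + 8) = -21] LHS = -3·(…); ÷-3 both sides, so div: x + 8 = 7.
Step 3. [x + 8 = 7] subtract 8: x sits inside (… + 8), so sub: x = -1.

Answer: x ∈ {-1}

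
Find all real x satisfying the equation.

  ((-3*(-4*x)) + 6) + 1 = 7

Step 1. [((-3*(-4*x)) + 6) + 1 = 7] the outer +1 inverts by subtracting 1 ⇒ sub: (-3*(-4*x)) + 6 = 6.
Step 2. [(-3*(-4*x)) + 6 = 6] peel the +6: subtract 6 from each side. So sub: -3*(-4*x) = 0.
Step 3. [-3*(-4*x) = 0] divide by the outer -3, so div: -4*x = 0.
Step 4. [-4*x = 0] -4 out front; divide by -4, so div: x = 0.

Answer: x ∈ {0}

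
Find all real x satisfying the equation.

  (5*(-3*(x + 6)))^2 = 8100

Step 1. [(5*(-3*(x + 6)))^2 = 8100] √ both sides: 8100 ≥ 0 gives two branches. So sqrt: 5*(-3*(x + 6)) = 90 or -90.
Step 2. [5*(-3*(x + 6)) = 90 or -90] 5 out front; divide by 5, so div: -3*(x + 6) = 18 or -18.
Step 3. [-3*(x + 6) = 18 or -18] LHS = -3·(…); ÷-3 both sides, so div: x + 6 = -6 or 6.
Step 4. [x + 6 = -6 or 6] +6 is outermost — subtract 6 both sides ⇒ sub: x = -12 or 0.

Answer: x ∈ {-12, 0}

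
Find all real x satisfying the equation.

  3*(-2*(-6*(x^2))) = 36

Step 1. [3*(-2*(-6*(x^2))) = 36] divide by the outer 3 ⇒ div: -2*(-6*(x^2)) = 12.
Step 2. [-2*(-6*(x^2)) = 12] -2 out front; divide by -2. So div: -6*(x^2) = -6.
Step 3. [-6*(x^2) = -6] -6·(inner) — divide through by -6. So div: x^2 = 1.
Step 4. [x^2 = 1] √ both sides: 1 ≥ 0 gives two branches, so sqrt: x = 1 or -1.

Answer: x ∈ {-1, 1}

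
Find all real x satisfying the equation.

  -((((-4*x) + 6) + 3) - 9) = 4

Step 1. [-((((-4*x) + 6) + 3) - 9) = 4] leading − — multiply by −1. So neg: (((-4*x) + 6) + 3) - 9 = -4.
Step 2. [(((-4*x) + 6) + 3) - 9 = -4] peel the -9: add 9 from each side ⇒ sub: ((-4*x) + 6) + 3 = 5.
Step 3. [((-4*x) + 6) + 3 = 5] the outer +3 inverts by subtracting 3, so sub: (-4*x) + 6 = 2.
Step 4. [(-4*x) + 6 = 2] +6 is outermost — subtract 6 both sides, so sub: -4*x = -4.
Step 5. [-4*x = -4] LHS = -4·(…); ÷-4 both sides, so div: x = 1.

Answer: x ∈ {1}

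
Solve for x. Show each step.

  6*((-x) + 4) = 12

Step 1. [6*((-x) + 4) = 12] leading coefficient 6: divide by 6. So div: (-x) + 4 = 2.
Step 2. [(-x) + 4 = 2] the outer +4 inverts by subtracting 4. So sub: -x = -2.
Step 3. [-x = -2] flip signs both sides. So neg: x = 2.

Answer: x ∈ {2}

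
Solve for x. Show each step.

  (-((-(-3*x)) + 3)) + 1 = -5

Step 1. [(-((-(-3*x)) + 3)) + 1 = -5] subtract 1: x sits inside (… + 1), so sub: -((-(-3*x)) + 3) = -6.
Step 2. [-((-(-3*x)) + 3) = -6] leading − — multiply by −1, so neg: (-(-3*x)) + 3 = 6.
Step 3. [(-(-3*x)) + 3 = 6] peel the +3: subtract 3 from each side, so sub: -(-3*x) = 3.
Step 4. [-(-3*x) = 3] flip signs both sides ⇒ neg: -3*x = -3.
Step 5. [-3*x = -3] LHS = -3·(…); ÷-3 both sides. So div: x = 1.

Answer: x ∈ {1}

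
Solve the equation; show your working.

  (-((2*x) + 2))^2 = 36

Step 1. [(-((2*x) + 2))^2 = 36] LHS squared, RHS 36 ≥ 0: apply √ (±), so sqrt: -((2*x) + 2) = 6 or -6.
Step 2. [-((2*x) + 2) = 6 or -6] leading − — multiply by −1, so neg: (2*x) + 2 = -6 or 6.
Step 3. [(2*x) + 2 = -6 or 6] common factor 2 (LHS and -6 or 6) — divide through. So factor: x + 1 = -3 or 3.
Step 4. [x + 1 = -3 or 3] peel the +1: subtract 1 from each side, so sub: x = -4 or 2.

Answer: x ∈ {-4, 2}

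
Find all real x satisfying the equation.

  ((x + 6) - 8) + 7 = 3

Step 1. [((x + 6) - 8) + 7 = 3] +7 is outermost — subtract 7 both sides, so sub: (x + 6) - 8 = -4.
Step 2. [(x + 6) - 8 = -4] -8 is outermost — add 8 both sides. So sub: x + 6 = 4.
Step 3. [x + 6 = 4] subtract 6: x sits inside (… + 6) ⇒ sub: x = -2.

Answer: x ∈ {-2}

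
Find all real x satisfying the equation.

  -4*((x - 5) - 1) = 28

Step 1. [-4*((x - 5) - 1) = 28] leading coefficient -4: divide by -4, so div: (x - 5) - 1 = -7.
Step 2. [(x - 5) - 1 = -7] peel the -1: add 1 from each side. So sub: x - 5 = -6.
Step 3. [x - 5 = -6] the outer -5 inverts by adding 5, so sub: x = -1.

Answer: x ∈ {-1}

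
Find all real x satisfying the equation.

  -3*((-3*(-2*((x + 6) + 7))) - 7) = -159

Step 1. [-3*((-3*(-2*((x + 6) + 7))) - 7) = -159] -3 out front; divide by -3. So div: (-3*(-2*((x + 6) + 7))) - 7 = 53.
Step 2. [(-3*(-2*((x + 6) + 7))) - 7 = 53] -7 is outermost — add 7 both sides ⇒ sub: -3*(-2*((x + 6) + 7)) = 60.
Step 3. [-3*(-2*((x + 6) + 7)) = 60] -3 out front; divide by -3 ⇒ div: -2*((x + 6) + 7) = -20.
Step 4. [-2*((x + 6) + 7) = -20] LHS = -2·(…); ÷-2 both sides ⇒ div: (x + 6) + 7 = 10.
Step 5. [(x + 6) + 7 = 10] subtract 7: x sits inside (… + 7). So sub: x + 6 = 3.
Step 6. [x + 6 = 3] 6 comes off first (subtract 6). So sub: x = -3.

Answer: x ∈ {-3}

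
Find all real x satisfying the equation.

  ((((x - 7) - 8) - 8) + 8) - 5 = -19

Step 1. [((((x - 7) - 8) - 8) + 8) - 5 = -19] 5 comes off first (add 5), so sub: (((x - 7) - 8) - 8) + 8 = -14.
Step 2. [(((x - 7) - 8) - 8) + 8 = -14] peel the +8: subtract 8 from each side ⇒ sub: ((x - 7) - 8) - 8 = -22.
Step 3. [((x - 7) - 8) - 8 = -22] -8 is outermost — add 8 both sides. So sub: (x - 7) - 8 = -14.
Step 4. [(x - 7) - 8 = -14] peel the -8: add 8 from each side ⇒ sub: x - 7 = -6.
Step 5. [x - 7 = -6] add 7: x sits inside (… - 7). So sub: x = 1.

Answer: x ∈ {1}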